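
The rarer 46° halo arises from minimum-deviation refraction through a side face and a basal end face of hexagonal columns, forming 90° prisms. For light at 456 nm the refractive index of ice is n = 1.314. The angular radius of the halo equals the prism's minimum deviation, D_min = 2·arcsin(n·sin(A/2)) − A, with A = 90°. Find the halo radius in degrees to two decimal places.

n·sin(A/2) = 1.314 × sin 45° = 1.314 × 0.7071 = 0.9291.
D_min = 2·arcsin(0.9291) − 90° = 2 × 68.301° − 90° = 46.602°.

46.60°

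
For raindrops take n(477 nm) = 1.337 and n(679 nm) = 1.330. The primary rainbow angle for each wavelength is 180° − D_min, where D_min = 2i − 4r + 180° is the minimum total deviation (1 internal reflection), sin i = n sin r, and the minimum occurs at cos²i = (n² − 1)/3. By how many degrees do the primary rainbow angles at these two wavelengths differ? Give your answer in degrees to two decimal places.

At 477 nm (n = 1.337): cos²i = 0.26252 → i = 59.178°, r = 39.964°, D_min = 138.500°, rainbow angle = 41.500°.
At 679 nm (n = 1.330): cos²i = 0.25630 → i = 59.585°, r = 40.422°, D_min = 137.484°, rainbow angle = 42.516°.
Angular width = |41.500° − 42.516°| = 1.016°.

1.02°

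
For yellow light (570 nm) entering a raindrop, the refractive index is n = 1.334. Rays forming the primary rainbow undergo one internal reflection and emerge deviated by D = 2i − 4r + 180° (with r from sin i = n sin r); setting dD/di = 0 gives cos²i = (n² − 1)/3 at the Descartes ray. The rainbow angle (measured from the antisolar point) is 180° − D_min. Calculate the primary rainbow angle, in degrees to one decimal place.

cos²i = (1.77956 − 1)/3 = 0.25985; i = arccos(0.50976) = 59.352°.
sin r = sin 59.352°/1.334 = 0.64492; r = 40.159°.
D_min = 2·59.352° − 4·40.159° + 180° = 138.067°.
Rainbow angle = 180° − D_min = 41.933°.

41.9°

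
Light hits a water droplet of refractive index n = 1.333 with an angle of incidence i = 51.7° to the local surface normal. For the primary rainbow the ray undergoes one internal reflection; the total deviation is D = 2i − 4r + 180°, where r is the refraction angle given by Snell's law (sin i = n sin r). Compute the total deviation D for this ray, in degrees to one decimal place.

sin r = sin 51.7° / 1.333 = 0.7848/1.333 = 0.5887; r = 36.07°.
D = 2·51.7° − 4·36.07° + 180° = 103.40° − 144.27° + 180° = 139.13°.

139.1°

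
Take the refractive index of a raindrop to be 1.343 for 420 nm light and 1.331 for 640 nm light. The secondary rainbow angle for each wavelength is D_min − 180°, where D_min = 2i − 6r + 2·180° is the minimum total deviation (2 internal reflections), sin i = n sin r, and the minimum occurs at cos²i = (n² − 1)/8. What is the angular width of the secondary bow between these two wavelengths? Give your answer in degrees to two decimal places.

At 420 nm (n = 1.343): cos²i = 0.10046 → i = 71.522°, r = 44.928°, D_min = 233.478°, rainbow angle = 53.478°.
At 640 nm (n = 1.331): cos²i = 0.09645 → i = 71.907°, r = 45.575°, D_min = 230.365°, rainbow angle = 50.365°.
Angular width = |53.478° − 50.365°| = 3.113°.

3.11°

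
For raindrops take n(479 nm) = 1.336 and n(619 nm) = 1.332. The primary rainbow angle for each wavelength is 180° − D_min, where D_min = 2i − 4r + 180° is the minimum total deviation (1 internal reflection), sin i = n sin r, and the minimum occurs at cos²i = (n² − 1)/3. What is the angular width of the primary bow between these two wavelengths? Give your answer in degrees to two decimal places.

At 479 nm (n = 1.336): cos²i = 0.26163 → i = 59.236°, r = 40.029°, D_min = 138.356°, rainbow angle = 41.644°.
At 619 nm (n = 1.332): cos²i = 0.25807 → i = 59.469°, r = 40.290°, D_min = 137.776°, rainbow angle = 42.224°.
Angular width = |41.644° − 42.224°| = 0.580°.

0.58°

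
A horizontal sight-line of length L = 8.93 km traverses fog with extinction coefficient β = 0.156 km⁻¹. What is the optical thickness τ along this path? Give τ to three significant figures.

τ = β·L = 0.156 × 8.93 = 1.3931.

1.39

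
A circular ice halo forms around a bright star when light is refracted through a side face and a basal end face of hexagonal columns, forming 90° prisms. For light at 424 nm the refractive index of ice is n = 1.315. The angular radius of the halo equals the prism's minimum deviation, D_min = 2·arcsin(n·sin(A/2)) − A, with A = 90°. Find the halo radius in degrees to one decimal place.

n·sin(A/2) = 1.315 × sin 45° = 1.315 × 0.7071 = 0.9298.
D_min = 2·arcsin(0.9298) − 90° = 2 × 68.411° − 90° = 46.821°.

46.8°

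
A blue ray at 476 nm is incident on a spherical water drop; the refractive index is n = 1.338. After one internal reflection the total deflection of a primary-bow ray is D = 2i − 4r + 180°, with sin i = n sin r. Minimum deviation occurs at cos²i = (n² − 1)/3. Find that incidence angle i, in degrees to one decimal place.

59.1°

cos²i = (1.338² − 1)/3 = (1.79024 − 1)/3 = 0.26341.
cos i = 0.51324, so i = 59.120°.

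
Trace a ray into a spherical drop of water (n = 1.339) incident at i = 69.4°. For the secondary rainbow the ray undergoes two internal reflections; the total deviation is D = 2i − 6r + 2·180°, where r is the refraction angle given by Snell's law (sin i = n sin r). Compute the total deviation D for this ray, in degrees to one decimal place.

sin r = sin 69.4° / 1.339 = 0.9361/1.339 = 0.6991; r = 44.35°.
D = 2·69.4° − 6·44.35° + 2·180° = 138.80° − 266.12° + 360° = 232.68°.

232.7°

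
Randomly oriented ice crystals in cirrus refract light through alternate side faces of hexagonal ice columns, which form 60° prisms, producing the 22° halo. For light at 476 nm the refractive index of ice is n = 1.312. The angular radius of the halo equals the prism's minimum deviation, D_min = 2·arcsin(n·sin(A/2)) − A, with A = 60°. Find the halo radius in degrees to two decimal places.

21.99°

n·sin(A/2) = 1.312 × sin 30° = 1.312 × 0.5000 = 0.6560.
D_min = 2·arcsin(0.6560) − 60° = 2 × 40.996° − 60° = 21.991°.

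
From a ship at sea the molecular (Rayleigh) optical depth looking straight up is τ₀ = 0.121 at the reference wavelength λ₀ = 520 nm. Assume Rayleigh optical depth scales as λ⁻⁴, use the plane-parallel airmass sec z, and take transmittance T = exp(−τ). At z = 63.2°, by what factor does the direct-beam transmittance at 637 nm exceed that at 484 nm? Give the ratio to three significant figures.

1.27

Airmass: sec 63.2° = 2.2179.
τ(637 nm) = 0.121 × (520/637)⁴ × 2.2179 = 0.121 × 0.4441 × 2.2179 = 0.1192.
τ(484 nm) = 0.121 × (520/484)⁴ × 2.2179 = 0.121 × 1.3324 × 2.2179 = 0.3576.
T(637)/T(484) = exp(τ_B − τ_A) = exp(0.2384) = 1.2692.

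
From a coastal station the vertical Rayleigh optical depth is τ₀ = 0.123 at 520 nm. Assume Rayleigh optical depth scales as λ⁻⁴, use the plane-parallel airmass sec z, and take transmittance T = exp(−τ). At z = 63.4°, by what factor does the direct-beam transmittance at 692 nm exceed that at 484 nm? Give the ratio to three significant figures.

1.32

Airmass: sec 63.4° = 2.2333.
τ(692 nm) = 0.123 × (520/692)⁴ × 2.2333 = 0.123 × 0.3189 × 2.2333 = 0.0876.
τ(484 nm) = 0.123 × (520/484)⁴ × 2.2333 = 0.123 × 1.3324 × 2.2333 = 0.3660.
T(692)/T(484) = exp(τ_B − τ_A) = exp(0.2784) = 1.3210.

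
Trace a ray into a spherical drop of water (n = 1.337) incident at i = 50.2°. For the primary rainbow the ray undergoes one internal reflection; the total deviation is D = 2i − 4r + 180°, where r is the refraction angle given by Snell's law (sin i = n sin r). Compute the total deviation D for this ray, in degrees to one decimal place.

sin r = sin 50.2° / 1.337 = 0.7683/1.337 = 0.5746; r = 35.07°.
D = 2·50.2° − 4·35.07° + 180° = 100.40° − 140.30° + 180° = 140.10°.

140.1°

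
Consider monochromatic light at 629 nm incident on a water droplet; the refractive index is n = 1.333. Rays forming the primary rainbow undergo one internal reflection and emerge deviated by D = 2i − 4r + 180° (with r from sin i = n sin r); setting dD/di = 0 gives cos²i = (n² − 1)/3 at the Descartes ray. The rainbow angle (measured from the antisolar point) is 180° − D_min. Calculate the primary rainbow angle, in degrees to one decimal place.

cos²i = (1.77689 − 1)/3 = 0.25896; i = arccos(0.50888) = 59.410°.
sin r = sin 59.410°/1.333 = 0.64579; r = 40.225°.
D_min = 2·59.410° − 4·40.225° + 180° = 137.922°.
Rainbow angle = 180° − D_min = 42.078°.

42.1°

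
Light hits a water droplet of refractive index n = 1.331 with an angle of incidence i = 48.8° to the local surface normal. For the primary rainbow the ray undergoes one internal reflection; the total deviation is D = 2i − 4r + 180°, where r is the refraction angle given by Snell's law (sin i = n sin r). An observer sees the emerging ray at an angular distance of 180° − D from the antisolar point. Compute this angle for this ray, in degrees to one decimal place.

sin r = sin 48.8° / 1.331 = 0.7524/1.331 = 0.5653; r = 34.42°.
D = 2·48.8° − 4·34.42° + 180° = 97.60° − 137.69° + 180° = 139.91°.
Angle from antisolar point = 180° − D = 40.09°.

40.1°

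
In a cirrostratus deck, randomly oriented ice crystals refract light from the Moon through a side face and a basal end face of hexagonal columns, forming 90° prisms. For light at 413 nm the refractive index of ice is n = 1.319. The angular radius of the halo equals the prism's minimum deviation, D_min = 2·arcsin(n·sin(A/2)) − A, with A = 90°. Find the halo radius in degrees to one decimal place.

47.7°

n·sin(A/2) = 1.319 × sin 45° = 1.319 × 0.7071 = 0.9327.
D_min = 2·arcsin(0.9327) − 90° = 2 × 68.856° − 90° = 47.711°.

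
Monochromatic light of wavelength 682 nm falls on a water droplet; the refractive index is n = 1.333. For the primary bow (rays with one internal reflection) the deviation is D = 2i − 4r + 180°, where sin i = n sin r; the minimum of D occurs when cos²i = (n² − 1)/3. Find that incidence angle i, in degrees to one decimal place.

59.4°

cos²i = (1.333² − 1)/3 = (1.77689 − 1)/3 = 0.25896.
cos i = 0.50888, so i = 59.410°.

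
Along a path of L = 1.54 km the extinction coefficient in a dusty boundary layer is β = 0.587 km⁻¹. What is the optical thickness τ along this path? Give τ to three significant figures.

0.904

τ = β·L = 0.587 × 1.54 = 0.9040.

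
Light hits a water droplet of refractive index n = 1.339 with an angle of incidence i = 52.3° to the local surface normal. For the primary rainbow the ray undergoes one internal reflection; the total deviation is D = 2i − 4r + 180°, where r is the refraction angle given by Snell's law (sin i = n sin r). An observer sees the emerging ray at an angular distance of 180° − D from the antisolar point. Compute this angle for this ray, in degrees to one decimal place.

sin r = sin 52.3° / 1.339 = 0.7912/1.339 = 0.5909; r = 36.22°.
D = 2·52.3° − 4·36.22° + 180° = 104.60° − 144.89° + 180° = 139.71°.
Angle from antisolar point = 180° − D = 40.29°.

40.3°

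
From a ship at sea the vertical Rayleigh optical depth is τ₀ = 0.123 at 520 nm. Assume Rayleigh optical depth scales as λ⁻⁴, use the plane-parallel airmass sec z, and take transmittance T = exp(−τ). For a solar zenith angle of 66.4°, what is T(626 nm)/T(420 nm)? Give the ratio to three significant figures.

1.78

Airmass: sec 66.4° = 2.4978.
τ(626 nm) = 0.123 × (520/626)⁴ × 2.4978 = 0.123 × 0.4761 × 2.4978 = 0.1463.
τ(420 nm) = 0.123 × (520/420)⁴ × 2.4978 = 0.123 × 2.3497 × 2.4978 = 0.7219.
T(626)/T(420) = exp(τ_B − τ_A) = exp(0.5756) = 1.7783.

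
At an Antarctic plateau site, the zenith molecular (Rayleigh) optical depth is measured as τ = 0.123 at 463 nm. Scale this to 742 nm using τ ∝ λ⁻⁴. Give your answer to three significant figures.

0.0186

τ(742 nm) = τ(463 nm) × (463/742)⁴ = 0.123 × (0.6240)⁴ = 0.123 × 0.1516 = 0.0186.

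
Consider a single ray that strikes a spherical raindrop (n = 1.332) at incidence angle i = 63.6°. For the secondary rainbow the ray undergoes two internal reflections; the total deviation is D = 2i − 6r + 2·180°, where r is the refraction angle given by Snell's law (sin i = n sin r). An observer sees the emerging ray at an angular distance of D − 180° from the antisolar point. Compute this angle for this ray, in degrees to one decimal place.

53.7°

sin r = sin 63.6° / 1.332 = 0.8957/1.332 = 0.6725; r = 42.26°.
D = 2·63.6° − 6·42.26° + 2·180° = 127.20° − 253.54° + 360° = 233.66°.
Angle from antisolar point = D − 180° = 53.66°.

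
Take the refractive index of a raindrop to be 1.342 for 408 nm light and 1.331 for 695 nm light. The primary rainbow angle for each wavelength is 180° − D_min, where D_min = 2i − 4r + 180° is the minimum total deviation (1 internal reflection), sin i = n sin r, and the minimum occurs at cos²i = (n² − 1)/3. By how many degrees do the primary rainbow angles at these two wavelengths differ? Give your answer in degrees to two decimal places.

1.58°

At 408 nm (n = 1.342): cos²i = 0.26699 → i = 58.888°, r = 39.641°, D_min = 139.213°, rainbow angle = 40.787°.
At 695 nm (n = 1.331): cos²i = 0.25719 → i = 59.527°, r = 40.356°, D_min = 137.630°, rainbow angle = 42.370°.
Angular width = |40.787° − 42.370°| = 1.583°.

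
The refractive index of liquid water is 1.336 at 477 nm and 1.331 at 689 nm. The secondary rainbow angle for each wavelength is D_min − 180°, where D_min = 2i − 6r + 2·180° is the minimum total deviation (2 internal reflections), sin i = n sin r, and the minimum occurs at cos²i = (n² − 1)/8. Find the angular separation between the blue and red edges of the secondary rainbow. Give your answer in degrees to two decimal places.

1.31°

At 477 nm (n = 1.336): cos²i = 0.09811 → i = 71.746°, r = 45.303°, D_min = 231.674°, rainbow angle = 51.674°.
At 689 nm (n = 1.331): cos²i = 0.09645 → i = 71.907°, r = 45.575°, D_min = 230.365°, rainbow angle = 50.365°.
Angular width = |51.674° − 50.365°| = 1.309°.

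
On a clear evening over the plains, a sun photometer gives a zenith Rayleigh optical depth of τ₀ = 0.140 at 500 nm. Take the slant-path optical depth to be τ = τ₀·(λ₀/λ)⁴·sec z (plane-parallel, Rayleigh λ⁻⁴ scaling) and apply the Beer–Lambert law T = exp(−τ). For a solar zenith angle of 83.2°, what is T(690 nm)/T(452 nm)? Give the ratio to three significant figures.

Airmass: sec 83.2° = 8.4457.
τ(690 nm) = 0.140 × (500/690)⁴ × 8.4457 = 0.140 × 0.2757 × 8.4457 = 0.3260.
τ(452 nm) = 0.140 × (500/452)⁴ × 8.4457 = 0.140 × 1.4974 × 8.4457 = 1.7705.
T(690)/T(452) = exp(τ_B − τ_A) = exp(1.4444) = 4.2395.

4.24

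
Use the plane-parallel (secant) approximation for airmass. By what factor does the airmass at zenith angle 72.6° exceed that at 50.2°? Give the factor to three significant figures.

2.14

X(72.6°)/X(50.2°) = sec 72.6° / sec 50.2° = cos 50.2° / cos 72.6° = 0.6401/0.2990 = 2.1405.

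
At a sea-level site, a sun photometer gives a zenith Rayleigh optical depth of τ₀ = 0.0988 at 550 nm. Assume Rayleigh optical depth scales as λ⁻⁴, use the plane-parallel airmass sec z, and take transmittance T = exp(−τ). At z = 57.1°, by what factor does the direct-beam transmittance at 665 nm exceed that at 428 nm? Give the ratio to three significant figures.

1.51

Airmass: sec 57.1° = 1.8410.
τ(665 nm) = 0.0988 × (550/665)⁴ × 1.8410 = 0.0988 × 0.4679 × 1.8410 = 0.0851.
τ(428 nm) = 0.0988 × (550/428)⁴ × 1.8410 = 0.0988 × 2.7269 × 1.8410 = 0.4960.
T(665)/T(428) = exp(τ_B − τ_A) = exp(0.4109) = 1.5082.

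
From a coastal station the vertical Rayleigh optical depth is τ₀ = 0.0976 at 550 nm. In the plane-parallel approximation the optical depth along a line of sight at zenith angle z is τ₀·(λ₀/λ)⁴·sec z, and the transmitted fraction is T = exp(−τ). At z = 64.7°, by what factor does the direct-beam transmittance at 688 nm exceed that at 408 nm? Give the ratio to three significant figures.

Airmass: sec 64.7° = 2.3400.
τ(688 nm) = 0.0976 × (550/688)⁴ × 2.3400 = 0.0976 × 0.4084 × 2.3400 = 0.0933.
τ(408 nm) = 0.0976 × (550/408)⁴ × 2.3400 = 0.0976 × 3.3023 × 2.3400 = 0.7542.
T(688)/T(408) = exp(τ_B − τ_A) = exp(0.6609) = 1.9365.

1.94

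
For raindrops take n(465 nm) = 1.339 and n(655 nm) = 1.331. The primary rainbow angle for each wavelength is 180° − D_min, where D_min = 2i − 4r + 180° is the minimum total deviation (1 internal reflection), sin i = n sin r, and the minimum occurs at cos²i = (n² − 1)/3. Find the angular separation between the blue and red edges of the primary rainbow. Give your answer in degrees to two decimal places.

At 465 nm (n = 1.339): cos²i = 0.26431 → i = 59.062°, r = 39.834°, D_min = 138.786°, rainbow angle = 41.214°.
At 655 nm (n = 1.331): cos²i = 0.25719 → i = 59.527°, r = 40.356°, D_min = 137.630°, rainbow angle = 42.370°.
Angular width = |41.214° − 42.370°| = 1.156°.

1.16°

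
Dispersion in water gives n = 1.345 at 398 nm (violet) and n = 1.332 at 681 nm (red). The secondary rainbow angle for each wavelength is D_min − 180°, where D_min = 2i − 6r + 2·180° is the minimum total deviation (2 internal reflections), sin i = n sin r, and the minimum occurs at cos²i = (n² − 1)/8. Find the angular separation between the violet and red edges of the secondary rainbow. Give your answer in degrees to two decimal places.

3.36°

At 398 nm (n = 1.345): cos²i = 0.10113 → i = 71.458°, r = 44.821°, D_min = 233.987°, rainbow angle = 53.987°.
At 681 nm (n = 1.332): cos²i = 0.09678 → i = 71.875°, r = 45.520°, D_min = 230.628°, rainbow angle = 50.628°.
Angular width = |53.987° − 50.628°| = 3.359°.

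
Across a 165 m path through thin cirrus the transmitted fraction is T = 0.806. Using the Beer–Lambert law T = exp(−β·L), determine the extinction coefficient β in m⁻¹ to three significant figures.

Beer–Lambert: T = exp(−βL) ⇒ β = −ln(T)/L = −ln(0.806)/165 = 0.2157/165 = 0.001307 m⁻¹.

0.00131 m⁻¹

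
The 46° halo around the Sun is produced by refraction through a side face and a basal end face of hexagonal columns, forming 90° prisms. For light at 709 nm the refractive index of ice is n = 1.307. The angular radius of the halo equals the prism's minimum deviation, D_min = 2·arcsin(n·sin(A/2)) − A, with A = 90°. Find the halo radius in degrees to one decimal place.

n·sin(A/2) = 1.307 × sin 45° = 1.307 × 0.7071 = 0.9242.
D_min = 2·arcsin(0.9242) − 90° = 2 × 67.546° − 90° = 45.093°.

45.1°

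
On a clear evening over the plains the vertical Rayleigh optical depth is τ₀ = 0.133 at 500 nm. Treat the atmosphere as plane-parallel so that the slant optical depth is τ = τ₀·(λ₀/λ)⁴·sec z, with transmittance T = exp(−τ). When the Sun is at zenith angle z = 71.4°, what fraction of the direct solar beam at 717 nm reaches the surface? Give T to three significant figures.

sec 71.4° = 3.1352.
τ = 0.133 × (500/717)⁴ × 3.1352 = 0.133 × 0.2365 × 3.1352 = 0.0986.
T = exp(−0.0986) = 0.9061.

0.906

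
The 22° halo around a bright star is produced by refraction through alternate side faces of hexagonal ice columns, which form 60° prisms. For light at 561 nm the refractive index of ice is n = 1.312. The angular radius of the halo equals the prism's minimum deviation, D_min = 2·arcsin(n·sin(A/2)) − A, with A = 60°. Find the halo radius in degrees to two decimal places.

21.99°

n·sin(A/2) = 1.312 × sin 30° = 1.312 × 0.5000 = 0.6560.
D_min = 2·arcsin(0.6560) − 60° = 2 × 40.996° − 60° = 21.991°.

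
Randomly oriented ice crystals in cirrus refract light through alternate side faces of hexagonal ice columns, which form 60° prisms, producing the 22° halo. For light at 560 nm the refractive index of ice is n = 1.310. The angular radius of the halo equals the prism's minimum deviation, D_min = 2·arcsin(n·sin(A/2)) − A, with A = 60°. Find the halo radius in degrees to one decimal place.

n·sin(A/2) = 1.310 × sin 30° = 1.310 × 0.5000 = 0.6550.
D_min = 2·arcsin(0.6550) − 60° = 2 × 40.920° − 60° = 21.839°.

21.8°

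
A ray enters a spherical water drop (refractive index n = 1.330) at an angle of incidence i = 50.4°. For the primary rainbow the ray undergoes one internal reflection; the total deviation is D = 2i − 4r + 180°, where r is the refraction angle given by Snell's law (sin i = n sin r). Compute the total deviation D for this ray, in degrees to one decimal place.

139.2°

sin r = sin 50.4° / 1.330 = 0.7705/1.330 = 0.5793; r = 35.40°.
D = 2·50.4° − 4·35.40° + 180° = 100.80° − 141.61° + 180° = 139.19°.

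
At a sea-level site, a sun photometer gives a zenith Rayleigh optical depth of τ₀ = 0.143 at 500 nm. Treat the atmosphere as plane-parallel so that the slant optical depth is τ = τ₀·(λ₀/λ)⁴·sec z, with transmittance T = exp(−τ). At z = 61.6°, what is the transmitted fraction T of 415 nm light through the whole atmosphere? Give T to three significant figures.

sec 61.6° = 2.1025.
τ = 0.143 × (500/415)⁴ × 2.1025 = 0.143 × 2.1071 × 2.1025 = 0.6335.
T = exp(−0.6335) = 0.5307.

0.531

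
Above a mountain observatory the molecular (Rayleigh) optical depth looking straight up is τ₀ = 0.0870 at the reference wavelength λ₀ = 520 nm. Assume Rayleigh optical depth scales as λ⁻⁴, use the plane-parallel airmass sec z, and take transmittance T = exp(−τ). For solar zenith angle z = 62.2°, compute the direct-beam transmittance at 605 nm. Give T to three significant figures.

sec 62.2° = 2.1441.
τ = 0.0870 × (520/605)⁴ × 2.1441 = 0.0870 × 0.5457 × 2.1441 = 0.1018.
T = exp(−0.1018) = 0.9032.

0.903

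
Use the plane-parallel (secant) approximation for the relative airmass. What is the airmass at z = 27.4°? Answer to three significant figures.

1.13

X = sec z = 1/cos 27.4° = 1/0.8878 = 1.1264.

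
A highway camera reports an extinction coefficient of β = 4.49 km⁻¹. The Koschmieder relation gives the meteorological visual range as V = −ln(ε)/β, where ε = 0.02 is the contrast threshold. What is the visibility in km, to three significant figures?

0.871 km

V = −ln(0.02) / 4.49 = 3.912 / 4.49 = 0.8713 km.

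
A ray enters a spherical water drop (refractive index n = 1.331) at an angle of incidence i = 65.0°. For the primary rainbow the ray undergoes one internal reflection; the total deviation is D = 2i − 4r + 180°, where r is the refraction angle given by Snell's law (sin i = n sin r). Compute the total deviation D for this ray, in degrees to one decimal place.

138.3°

sin r = sin 65.0° / 1.331 = 0.9063/1.331 = 0.6809; r = 42.92°.
D = 2·65.0° − 4·42.92° + 180° = 130.00° − 171.66° + 180° = 138.34°.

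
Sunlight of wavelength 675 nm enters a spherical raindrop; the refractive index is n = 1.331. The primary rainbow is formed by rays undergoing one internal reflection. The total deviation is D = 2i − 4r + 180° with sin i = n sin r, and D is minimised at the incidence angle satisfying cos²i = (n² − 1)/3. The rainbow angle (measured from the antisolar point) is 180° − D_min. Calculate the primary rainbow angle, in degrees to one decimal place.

42.4°

cos²i = (1.77156 − 1)/3 = 0.25719; i = arccos(0.50714) = 59.527°.
sin r = sin 59.527°/1.331 = 0.64753; r = 40.356°.
D_min = 2·59.527° − 4·40.356° + 180° = 137.630°.
Rainbow angle = 180° − D_min = 42.370°.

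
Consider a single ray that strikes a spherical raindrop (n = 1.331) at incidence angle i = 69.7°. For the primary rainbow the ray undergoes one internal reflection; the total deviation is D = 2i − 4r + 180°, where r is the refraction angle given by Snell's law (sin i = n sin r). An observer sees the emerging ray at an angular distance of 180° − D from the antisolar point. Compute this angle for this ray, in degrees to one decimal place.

39.8°

sin r = sin 69.7° / 1.331 = 0.9379/1.331 = 0.7046; r = 44.80°.
D = 2·69.7° − 4·44.80° + 180° = 139.40° − 179.21° + 180° = 140.19°.
Angle from antisolar point = 180° − D = 39.81°.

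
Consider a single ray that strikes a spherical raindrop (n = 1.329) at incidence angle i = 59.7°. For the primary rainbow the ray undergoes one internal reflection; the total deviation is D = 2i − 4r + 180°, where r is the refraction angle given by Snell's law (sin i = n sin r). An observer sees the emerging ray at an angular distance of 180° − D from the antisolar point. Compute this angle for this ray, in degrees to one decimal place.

sin r = sin 59.7° / 1.329 = 0.8634/1.329 = 0.6497; r = 40.52°.
D = 2·59.7° − 4·40.52° + 180° = 119.40° − 162.06° + 180° = 137.34°.
Angle from antisolar point = 180° − D = 42.66°.

42.7°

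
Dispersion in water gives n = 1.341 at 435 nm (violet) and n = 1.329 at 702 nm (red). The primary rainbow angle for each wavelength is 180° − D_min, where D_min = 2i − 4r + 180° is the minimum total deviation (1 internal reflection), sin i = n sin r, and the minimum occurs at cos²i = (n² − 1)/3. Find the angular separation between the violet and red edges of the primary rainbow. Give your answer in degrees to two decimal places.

At 435 nm (n = 1.341): cos²i = 0.26609 → i = 58.946°, r = 39.705°, D_min = 139.071°, rainbow angle = 40.929°.
At 702 nm (n = 1.329): cos²i = 0.25541 → i = 59.643°, r = 40.487°, D_min = 137.337°, rainbow angle = 42.663°.
Angular width = |40.929° − 42.663°| = 1.735°.

1.73°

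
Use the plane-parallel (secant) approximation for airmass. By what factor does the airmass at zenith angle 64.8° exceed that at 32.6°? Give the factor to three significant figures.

X(64.8°)/X(32.6°) = sec 64.8° / sec 32.6° = cos 32.6° / cos 64.8° = 0.8425/0.4258 = 1.9786.

1.98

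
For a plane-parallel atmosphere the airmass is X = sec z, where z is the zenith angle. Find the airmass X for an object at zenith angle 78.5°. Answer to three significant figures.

5.02

X = sec z = 1/cos 78.5° = 1/0.1994 = 5.0159.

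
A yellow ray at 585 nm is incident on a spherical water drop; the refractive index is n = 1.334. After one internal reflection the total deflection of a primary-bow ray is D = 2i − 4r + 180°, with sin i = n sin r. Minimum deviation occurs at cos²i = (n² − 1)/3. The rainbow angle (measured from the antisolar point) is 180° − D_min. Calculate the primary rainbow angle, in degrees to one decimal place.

41.9°

cos²i = (1.77956 − 1)/3 = 0.25985; i = arccos(0.50976) = 59.352°.
sin r = sin 59.352°/1.334 = 0.64492; r = 40.159°.
D_min = 2·59.352° − 4·40.159° + 180° = 138.067°.
Rainbow angle = 180° − D_min = 41.933°.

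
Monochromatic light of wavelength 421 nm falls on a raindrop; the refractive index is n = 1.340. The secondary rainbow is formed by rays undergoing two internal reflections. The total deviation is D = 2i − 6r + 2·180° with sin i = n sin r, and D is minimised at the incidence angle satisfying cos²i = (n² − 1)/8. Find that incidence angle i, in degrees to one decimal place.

cos²i = (1.340² − 1)/8 = (1.79560 − 1)/8 = 0.09945.
cos i = 0.31536, so i = 71.618°.

71.6°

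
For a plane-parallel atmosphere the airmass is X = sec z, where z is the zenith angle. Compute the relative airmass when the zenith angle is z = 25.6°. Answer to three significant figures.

1.11

X = sec z = 1/cos 25.6° = 1/0.9018 = 1.1089.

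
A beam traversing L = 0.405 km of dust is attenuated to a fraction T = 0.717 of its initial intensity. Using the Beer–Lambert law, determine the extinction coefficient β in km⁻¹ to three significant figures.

0.821 km⁻¹

Beer–Lambert: T = exp(−βL) ⇒ β = −ln(T)/L = −ln(0.717)/0.405 = 0.3327/0.405 = 0.8214 km⁻¹.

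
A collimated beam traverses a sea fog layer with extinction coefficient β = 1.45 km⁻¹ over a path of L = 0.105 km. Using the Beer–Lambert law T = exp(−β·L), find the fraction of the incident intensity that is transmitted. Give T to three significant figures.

0.859

τ = β·L = 1.45 × 0.105 = 0.1522.
T = exp(−0.1522) = 0.8588.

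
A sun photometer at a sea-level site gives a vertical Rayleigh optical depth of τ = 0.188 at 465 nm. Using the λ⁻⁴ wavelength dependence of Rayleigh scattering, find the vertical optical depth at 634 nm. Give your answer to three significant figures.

0.0544

τ(634 nm) = τ(465 nm) × (465/634)⁴ = 0.188 × (0.7334)⁴ = 0.188 × 0.2894 = 0.0544.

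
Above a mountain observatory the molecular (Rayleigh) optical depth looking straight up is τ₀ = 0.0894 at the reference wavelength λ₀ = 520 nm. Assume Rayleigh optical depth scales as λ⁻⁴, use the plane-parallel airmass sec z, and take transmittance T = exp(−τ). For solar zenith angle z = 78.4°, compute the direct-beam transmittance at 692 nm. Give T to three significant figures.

sec 78.4° = 4.9732.
τ = 0.0894 × (520/692)⁴ × 4.9732 = 0.0894 × 0.3189 × 4.9732 = 0.1418.
T = exp(−0.1418) = 0.8678.

0.868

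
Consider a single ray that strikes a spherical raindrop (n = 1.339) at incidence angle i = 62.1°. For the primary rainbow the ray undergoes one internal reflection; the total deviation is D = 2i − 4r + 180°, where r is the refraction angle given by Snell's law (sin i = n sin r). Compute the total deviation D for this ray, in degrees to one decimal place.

139.0°

sin r = sin 62.1° / 1.339 = 0.8838/1.339 = 0.6600; r = 41.30°.
D = 2·62.1° − 4·41.30° + 180° = 124.20° − 165.21° + 180° = 138.99°.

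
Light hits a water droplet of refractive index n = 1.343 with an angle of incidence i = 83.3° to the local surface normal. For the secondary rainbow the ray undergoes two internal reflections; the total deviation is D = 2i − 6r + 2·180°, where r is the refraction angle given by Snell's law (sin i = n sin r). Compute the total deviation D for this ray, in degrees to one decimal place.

sin r = sin 83.3° / 1.343 = 0.9932/1.343 = 0.7395; r = 47.69°.
D = 2·83.3° − 6·47.69° + 2·180° = 166.60° − 286.14° + 360° = 240.46°.

240.5°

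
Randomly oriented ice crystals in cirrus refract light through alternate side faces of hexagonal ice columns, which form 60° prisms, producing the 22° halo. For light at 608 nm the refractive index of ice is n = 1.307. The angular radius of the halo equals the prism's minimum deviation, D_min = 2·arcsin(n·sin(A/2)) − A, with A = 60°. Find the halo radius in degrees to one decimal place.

21.6°

n·sin(A/2) = 1.307 × sin 30° = 1.307 × 0.5000 = 0.6535.
D_min = 2·arcsin(0.6535) − 60° = 2 × 40.806° − 60° = 21.612°.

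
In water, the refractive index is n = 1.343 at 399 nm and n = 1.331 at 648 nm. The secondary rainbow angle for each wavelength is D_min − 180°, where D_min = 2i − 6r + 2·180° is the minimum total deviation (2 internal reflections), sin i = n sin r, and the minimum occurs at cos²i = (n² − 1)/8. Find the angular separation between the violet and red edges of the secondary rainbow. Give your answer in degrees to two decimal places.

3.11°

At 399 nm (n = 1.343): cos²i = 0.10046 → i = 71.522°, r = 44.928°, D_min = 233.478°, rainbow angle = 53.478°.
At 648 nm (n = 1.331): cos²i = 0.09645 → i = 71.907°, r = 45.575°, D_min = 230.365°, rainbow angle = 50.365°.
Angular width = |53.478° − 50.365°| = 3.113°.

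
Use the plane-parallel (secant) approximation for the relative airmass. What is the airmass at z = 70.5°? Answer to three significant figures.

3.00

X = sec z = 1/cos 70.5° = 1/0.3338 = 2.9957.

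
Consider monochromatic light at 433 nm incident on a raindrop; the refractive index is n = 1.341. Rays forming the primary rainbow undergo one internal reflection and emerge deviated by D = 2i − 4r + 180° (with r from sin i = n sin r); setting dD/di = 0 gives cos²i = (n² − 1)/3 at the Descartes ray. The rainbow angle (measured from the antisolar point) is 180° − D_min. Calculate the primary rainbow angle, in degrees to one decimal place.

cos²i = (1.79828 − 1)/3 = 0.26609; i = arccos(0.51584) = 58.946°.
sin r = sin 58.946°/1.341 = 0.63884; r = 39.705°.
D_min = 2·58.946° − 4·39.705° + 180° = 139.071°.
Rainbow angle = 180° − D_min = 40.929°.

40.9°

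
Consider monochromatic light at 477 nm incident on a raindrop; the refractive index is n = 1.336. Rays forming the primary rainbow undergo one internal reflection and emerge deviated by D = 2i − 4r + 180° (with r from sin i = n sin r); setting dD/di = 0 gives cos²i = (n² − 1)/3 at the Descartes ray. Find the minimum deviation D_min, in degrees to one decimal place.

138.4°

cos²i = (1.78490 − 1)/3 = 0.26163; i = arccos(0.51150) = 59.236°.
sin r = sin 59.236°/1.336 = 0.64318; r = 40.029°.
D_min = 2·59.236° − 4·40.029° + 180° = 138.356°.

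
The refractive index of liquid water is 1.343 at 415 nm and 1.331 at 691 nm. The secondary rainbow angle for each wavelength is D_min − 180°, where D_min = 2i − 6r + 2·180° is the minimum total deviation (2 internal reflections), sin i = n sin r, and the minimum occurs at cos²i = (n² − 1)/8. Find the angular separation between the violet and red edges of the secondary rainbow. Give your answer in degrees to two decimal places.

3.11°

At 415 nm (n = 1.343): cos²i = 0.10046 → i = 71.522°, r = 44.928°, D_min = 233.478°, rainbow angle = 53.478°.
At 691 nm (n = 1.331): cos²i = 0.09645 → i = 71.907°, r = 45.575°, D_min = 230.365°, rainbow angle = 50.365°.
Angular width = |53.478° − 50.365°| = 3.113°.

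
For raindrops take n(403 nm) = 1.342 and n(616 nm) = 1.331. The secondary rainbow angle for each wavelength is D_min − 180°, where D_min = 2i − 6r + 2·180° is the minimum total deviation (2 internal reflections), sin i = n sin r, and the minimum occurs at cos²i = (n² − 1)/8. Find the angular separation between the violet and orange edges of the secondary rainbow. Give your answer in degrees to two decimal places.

At 403 nm (n = 1.342): cos²i = 0.10012 → i = 71.554°, r = 44.981°, D_min = 233.222°, rainbow angle = 53.222°.
At 616 nm (n = 1.331): cos²i = 0.09645 → i = 71.907°, r = 45.575°, D_min = 230.365°, rainbow angle = 50.365°.
Angular width = |53.222° − 50.365°| = 2.857°.

2.86°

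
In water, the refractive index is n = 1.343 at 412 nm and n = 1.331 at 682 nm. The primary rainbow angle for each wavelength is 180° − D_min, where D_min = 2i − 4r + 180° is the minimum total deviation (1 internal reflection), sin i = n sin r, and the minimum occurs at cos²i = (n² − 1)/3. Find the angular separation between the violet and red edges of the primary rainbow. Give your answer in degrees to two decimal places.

1.72°

At 412 nm (n = 1.343): cos²i = 0.26788 → i = 58.830°, r = 39.577°, D_min = 139.354°, rainbow angle = 40.646°.
At 682 nm (n = 1.331): cos²i = 0.25719 → i = 59.527°, r = 40.356°, D_min = 137.630°, rainbow angle = 42.370°.
Angular width = |40.646° − 42.370°| = 1.724°.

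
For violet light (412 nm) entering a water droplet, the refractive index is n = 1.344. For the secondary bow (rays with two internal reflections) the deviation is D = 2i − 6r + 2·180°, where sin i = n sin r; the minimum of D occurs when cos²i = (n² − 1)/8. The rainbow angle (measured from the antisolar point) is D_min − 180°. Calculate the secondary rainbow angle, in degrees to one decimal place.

cos²i = (1.80634 − 1)/8 = 0.10079; i = arccos(0.31748) = 71.490°.
sin r = sin 71.490°/1.344 = 0.70555; r = 44.874°.
D_min = 2·71.490° − 6·44.874° + 360° = 233.733°.
Rainbow angle = D_min − 180° = 53.733°.

53.7°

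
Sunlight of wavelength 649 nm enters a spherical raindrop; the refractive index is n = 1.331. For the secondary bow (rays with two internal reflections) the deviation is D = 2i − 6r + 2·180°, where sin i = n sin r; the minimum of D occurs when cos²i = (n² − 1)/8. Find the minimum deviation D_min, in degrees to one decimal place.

230.4°

cos²i = (1.77156 − 1)/8 = 0.09645; i = arccos(0.31056) = 71.907°.
sin r = sin 71.907°/1.331 = 0.71417; r = 45.575°.
D_min = 2·71.907° − 6·45.575° + 360° = 230.365°.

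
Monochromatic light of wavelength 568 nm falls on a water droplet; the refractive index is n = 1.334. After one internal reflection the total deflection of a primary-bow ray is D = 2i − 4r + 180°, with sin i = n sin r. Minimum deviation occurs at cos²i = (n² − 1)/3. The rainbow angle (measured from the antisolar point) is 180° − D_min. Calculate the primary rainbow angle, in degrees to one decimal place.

cos²i = (1.77956 − 1)/3 = 0.25985; i = arccos(0.50976) = 59.352°.
sin r = sin 59.352°/1.334 = 0.64492; r = 40.159°.
D_min = 2·59.352° − 4·40.159° + 180° = 138.067°.
Rainbow angle = 180° − D_min = 41.933°.

41.9°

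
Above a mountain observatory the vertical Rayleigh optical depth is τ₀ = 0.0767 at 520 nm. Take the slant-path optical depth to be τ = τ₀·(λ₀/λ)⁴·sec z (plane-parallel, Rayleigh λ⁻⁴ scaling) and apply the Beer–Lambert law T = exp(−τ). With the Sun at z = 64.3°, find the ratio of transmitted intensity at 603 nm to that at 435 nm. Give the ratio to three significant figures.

Airmass: sec 64.3° = 2.3060.
τ(603 nm) = 0.0767 × (520/603)⁴ × 2.3060 = 0.0767 × 0.5530 × 2.3060 = 0.0978.
τ(435 nm) = 0.0767 × (520/435)⁴ × 2.3060 = 0.0767 × 2.0420 × 2.3060 = 0.3612.
T(603)/T(435) = exp(τ_B − τ_A) = exp(0.2634) = 1.3013.

1.30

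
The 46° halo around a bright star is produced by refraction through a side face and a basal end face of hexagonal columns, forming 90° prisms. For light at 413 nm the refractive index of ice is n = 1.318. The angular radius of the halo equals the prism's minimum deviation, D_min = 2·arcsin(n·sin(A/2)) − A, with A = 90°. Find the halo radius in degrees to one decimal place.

n·sin(A/2) = 1.318 × sin 45° = 1.318 × 0.7071 = 0.9320.
D_min = 2·arcsin(0.9320) − 90° = 2 × 68.743° − 90° = 47.487°.

47.5°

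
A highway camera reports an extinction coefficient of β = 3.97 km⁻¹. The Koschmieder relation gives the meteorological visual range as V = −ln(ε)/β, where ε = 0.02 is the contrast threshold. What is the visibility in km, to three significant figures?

0.985 km

V = −ln(0.02) / 3.97 = 3.912 / 3.97 = 0.9854 km.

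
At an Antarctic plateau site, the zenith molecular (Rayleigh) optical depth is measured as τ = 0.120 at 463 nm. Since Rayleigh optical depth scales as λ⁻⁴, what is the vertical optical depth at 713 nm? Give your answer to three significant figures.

0.0213

τ(713 nm) = τ(463 nm) × (463/713)⁴ = 0.120 × (0.6494)⁴ = 0.120 × 0.1778 = 0.0213.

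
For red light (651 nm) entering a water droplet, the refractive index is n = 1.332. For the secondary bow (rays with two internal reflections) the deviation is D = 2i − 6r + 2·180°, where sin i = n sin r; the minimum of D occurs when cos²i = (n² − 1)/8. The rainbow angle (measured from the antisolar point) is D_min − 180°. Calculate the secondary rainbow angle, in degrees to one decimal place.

cos²i = (1.77422 − 1)/8 = 0.09678; i = arccos(0.31109) = 71.875°.
sin r = sin 71.875°/1.332 = 0.71350; r = 45.520°.
D_min = 2·71.875° − 6·45.520° + 360° = 230.628°.
Rainbow angle = D_min − 180° = 50.628°.

50.6°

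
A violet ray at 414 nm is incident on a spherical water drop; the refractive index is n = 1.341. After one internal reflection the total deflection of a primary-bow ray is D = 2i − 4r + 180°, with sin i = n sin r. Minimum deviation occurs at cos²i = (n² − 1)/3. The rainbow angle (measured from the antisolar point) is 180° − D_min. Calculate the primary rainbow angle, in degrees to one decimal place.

cos²i = (1.79828 − 1)/3 = 0.26609; i = arccos(0.51584) = 58.946°.
sin r = sin 58.946°/1.341 = 0.63884; r = 39.705°.
D_min = 2·58.946° − 4·39.705° + 180° = 139.071°.
Rainbow angle = 180° − D_min = 40.929°.

40.9°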